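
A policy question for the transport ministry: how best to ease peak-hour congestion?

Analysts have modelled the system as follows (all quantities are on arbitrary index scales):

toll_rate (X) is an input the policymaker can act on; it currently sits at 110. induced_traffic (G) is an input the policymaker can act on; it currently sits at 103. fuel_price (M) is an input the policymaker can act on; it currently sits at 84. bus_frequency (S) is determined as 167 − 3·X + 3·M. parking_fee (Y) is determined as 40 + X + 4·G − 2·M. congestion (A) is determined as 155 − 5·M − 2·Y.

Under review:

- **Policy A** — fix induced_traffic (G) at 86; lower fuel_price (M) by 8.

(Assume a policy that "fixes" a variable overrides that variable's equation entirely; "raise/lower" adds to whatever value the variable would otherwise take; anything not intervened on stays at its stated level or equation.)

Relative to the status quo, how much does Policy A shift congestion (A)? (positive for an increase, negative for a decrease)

Baseline:
  X = 110
  G = 103
  M = 84
  Y = 40 + 110 + 4·103 − 2·84 = 394
  A = 155 − 5·84 − 2·394 = -1053
Policy A (G := 86, M − 8):
  X = 110
  G = 86
  M = 84 − 8 = 76
  Y = 40 + 110 + 4·86 − 2·76 = 342
  A = 155 − 5·76 − 2·342 = -909
Change in A: -909 − (-1053) = 144

144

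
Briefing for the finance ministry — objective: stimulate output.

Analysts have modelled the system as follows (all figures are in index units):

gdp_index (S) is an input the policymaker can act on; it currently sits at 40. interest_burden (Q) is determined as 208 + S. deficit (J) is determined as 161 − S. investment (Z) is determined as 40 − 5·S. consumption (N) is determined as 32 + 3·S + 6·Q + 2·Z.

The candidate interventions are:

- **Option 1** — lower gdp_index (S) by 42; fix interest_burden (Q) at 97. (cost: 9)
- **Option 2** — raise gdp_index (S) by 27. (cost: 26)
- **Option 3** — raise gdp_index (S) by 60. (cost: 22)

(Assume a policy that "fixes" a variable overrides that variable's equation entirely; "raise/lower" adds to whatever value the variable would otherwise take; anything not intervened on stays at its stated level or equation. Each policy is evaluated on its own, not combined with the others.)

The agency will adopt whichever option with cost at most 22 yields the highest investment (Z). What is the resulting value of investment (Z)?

Option 1 (S − 42, Q := 97):
  S = 40 − 42 = -2
  Z = 40 − 5·(-2) = 50
Option 3 (S + 60):
  S = 40 + 60 = 100
  Z = 40 − 5·100 = -460
Comparing — Option 1: Z=50, Option 3: Z=-460. Highest is 50 (Option 1).

50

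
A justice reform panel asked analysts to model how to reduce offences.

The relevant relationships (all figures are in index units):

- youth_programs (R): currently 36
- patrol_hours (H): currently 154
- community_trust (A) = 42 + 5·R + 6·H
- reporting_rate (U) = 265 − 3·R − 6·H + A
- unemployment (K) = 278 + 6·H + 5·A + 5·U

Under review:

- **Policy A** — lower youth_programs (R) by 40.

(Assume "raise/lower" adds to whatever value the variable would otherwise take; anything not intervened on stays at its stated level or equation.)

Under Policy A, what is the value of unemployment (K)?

Policy A (R − 40):
  R = 36 − 40 = -4
  H = 154
  A = 42 + 5·(-4) + 6·154 = 946
  U = 265 − 3·(-4) − 6·154 + 946 = 299
  K = 278 + 6·154 + 5·946 + 5·299 = 7427

7427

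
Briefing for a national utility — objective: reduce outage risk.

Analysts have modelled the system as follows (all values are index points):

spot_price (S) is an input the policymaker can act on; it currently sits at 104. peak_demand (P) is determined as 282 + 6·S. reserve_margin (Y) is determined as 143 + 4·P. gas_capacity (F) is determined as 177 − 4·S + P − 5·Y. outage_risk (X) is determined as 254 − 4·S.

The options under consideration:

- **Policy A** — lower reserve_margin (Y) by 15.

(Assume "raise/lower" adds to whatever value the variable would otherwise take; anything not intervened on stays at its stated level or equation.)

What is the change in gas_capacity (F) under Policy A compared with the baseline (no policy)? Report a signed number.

75

Baseline:
  S = 104
  P = 282 + 6·104 = 906
  Y = 143 + 4·906 = 3767
  F = 177 − 4·104 + 906 − 5·3767 = -18168
Policy A (Y − 15):
  S = 104
  P = 282 + 6·104 = 906
  Y = 143 + 4·906 (−15 from intervention) = 3752
  F = 177 − 4·104 + 906 − 5·3752 = -18093
Change in F: -18093 − (-18168) = 75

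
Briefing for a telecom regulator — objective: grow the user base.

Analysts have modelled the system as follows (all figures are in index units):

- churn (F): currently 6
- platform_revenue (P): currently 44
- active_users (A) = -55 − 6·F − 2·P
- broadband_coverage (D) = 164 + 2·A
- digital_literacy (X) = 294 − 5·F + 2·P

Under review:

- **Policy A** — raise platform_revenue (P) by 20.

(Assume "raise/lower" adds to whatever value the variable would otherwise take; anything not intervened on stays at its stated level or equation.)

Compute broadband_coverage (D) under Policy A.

-274

Policy A (P + 20):
  F = 6
  P = 44 + 20 = 64
  A = -55 − 6·6 − 2·64 = -219
  D = 164 + 2·(-219) = -274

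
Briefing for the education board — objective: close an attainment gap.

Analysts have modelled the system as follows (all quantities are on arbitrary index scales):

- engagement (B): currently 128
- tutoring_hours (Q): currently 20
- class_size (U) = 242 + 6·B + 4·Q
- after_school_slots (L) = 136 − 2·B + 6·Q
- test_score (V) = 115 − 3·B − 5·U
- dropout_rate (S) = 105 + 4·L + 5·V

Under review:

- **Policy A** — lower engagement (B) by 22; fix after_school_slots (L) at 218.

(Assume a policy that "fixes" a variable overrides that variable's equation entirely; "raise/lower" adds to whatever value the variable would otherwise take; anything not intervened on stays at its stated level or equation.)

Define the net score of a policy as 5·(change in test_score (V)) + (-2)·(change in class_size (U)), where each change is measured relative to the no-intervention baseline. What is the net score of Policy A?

Baseline:
  B = 128
  Q = 20
  U = 242 + 6·128 + 4·20 = 1090
  V = 115 − 3·128 − 5·1090 = -5719
Policy A (B − 22, L := 218):
  B = 128 − 22 = 106
  Q = 20
  U = 242 + 6·106 + 4·20 = 958
  V = 115 − 3·106 − 5·958 = -4993
ΔV = -4993 − (-5719) = 726; ΔU = 958 − 1090 = -132
Score = 5·726 + (-2)·(-132) = 3894

3894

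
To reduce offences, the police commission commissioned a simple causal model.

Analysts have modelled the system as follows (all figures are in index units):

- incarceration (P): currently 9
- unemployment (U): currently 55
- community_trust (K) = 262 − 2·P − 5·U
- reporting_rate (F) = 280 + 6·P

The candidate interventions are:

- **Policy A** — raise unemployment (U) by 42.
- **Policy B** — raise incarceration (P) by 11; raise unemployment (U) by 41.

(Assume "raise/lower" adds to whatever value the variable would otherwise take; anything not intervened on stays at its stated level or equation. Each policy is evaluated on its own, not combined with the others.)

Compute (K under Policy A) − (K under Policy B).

Policy A (U + 42):
  P = 9
  U = 55 + 42 = 97
  K = 262 − 2·9 − 5·97 = -241
Policy B (P + 11, U + 41):
  P = 9 + 11 = 20
  U = 55 + 41 = 96
  K = 262 − 2·20 − 5·96 = -258
K: -241 − (-258) = 17

17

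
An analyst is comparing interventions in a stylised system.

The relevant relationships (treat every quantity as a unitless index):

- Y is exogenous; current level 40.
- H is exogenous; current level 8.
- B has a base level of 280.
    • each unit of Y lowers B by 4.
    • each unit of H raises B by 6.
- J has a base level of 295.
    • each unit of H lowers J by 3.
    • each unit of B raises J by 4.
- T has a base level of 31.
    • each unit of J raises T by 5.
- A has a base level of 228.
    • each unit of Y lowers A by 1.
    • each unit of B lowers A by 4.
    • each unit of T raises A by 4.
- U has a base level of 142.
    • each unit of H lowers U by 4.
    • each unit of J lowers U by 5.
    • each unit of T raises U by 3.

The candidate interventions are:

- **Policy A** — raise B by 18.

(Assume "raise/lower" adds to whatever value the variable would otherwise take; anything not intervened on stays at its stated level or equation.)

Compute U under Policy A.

10353

Policy A (B + 18):
  Y = 40
  H = 8
  B = 280 − 4·40 + 6·8 (+18 from intervention) = 186
  J = 295 − 3·8 + 4·186 = 1015
  T = 31 + 5·1015 = 5106
  U = 142 − 4·8 − 5·1015 + 3·5106 = 10353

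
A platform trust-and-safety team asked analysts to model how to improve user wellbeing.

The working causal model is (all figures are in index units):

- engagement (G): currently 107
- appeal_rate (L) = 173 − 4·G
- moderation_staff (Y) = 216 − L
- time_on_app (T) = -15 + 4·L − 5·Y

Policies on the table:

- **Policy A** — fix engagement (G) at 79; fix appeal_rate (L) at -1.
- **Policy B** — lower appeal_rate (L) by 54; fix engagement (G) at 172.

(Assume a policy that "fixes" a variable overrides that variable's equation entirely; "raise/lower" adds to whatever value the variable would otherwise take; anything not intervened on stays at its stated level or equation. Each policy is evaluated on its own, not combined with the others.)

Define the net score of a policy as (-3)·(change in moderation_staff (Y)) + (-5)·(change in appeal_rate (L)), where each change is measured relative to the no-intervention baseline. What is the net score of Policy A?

Baseline:
  G = 107
  L = 173 − 4·107 = -255
  Y = 216 − (-255) = 471
Policy A (G := 79, L := -1):
  G = 79
  L = -1
  Y = 216 − (-1) = 217
ΔY = 217 − 471 = -254; ΔL = -1 − (-255) = 254
Score = (-3)·(-254) + (-5)·254 = -508

-508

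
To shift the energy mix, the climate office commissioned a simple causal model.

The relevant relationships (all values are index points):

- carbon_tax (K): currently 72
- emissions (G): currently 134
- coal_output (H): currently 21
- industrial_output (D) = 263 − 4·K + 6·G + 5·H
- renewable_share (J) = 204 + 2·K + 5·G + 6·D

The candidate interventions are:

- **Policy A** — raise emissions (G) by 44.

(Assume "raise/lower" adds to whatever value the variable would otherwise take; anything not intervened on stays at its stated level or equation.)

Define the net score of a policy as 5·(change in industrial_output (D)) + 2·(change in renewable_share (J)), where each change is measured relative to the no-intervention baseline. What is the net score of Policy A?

Baseline:
  K = 72
  G = 134
  H = 21
  D = 263 − 4·72 + 6·134 + 5·21 = 884
  J = 204 + 2·72 + 5·134 + 6·884 = 6322
Policy A (G + 44):
  K = 72
  G = 134 + 44 = 178
  H = 21
  D = 263 − 4·72 + 6·178 + 5·21 = 1148
  J = 204 + 2·72 + 5·178 + 6·1148 = 8126
ΔD = 1148 − 884 = 264; ΔJ = 8126 − 6322 = 1804
Score = 5·264 + 2·1804 = 4928

4928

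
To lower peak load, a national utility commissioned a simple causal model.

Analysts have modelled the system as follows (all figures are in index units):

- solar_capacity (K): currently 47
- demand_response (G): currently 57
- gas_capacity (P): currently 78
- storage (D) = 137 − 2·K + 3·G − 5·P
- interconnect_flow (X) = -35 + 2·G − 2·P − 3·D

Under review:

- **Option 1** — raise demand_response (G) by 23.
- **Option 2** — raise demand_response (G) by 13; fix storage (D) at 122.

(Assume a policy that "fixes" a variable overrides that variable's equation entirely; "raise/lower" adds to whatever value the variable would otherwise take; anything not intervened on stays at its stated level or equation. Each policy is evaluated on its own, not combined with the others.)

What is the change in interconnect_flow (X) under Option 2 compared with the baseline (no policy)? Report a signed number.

Baseline:
  K = 47
  G = 57
  P = 78
  D = 137 − 2·47 + 3·57 − 5·78 = -176
  X = -35 + 2·57 − 2·78 − 3·(-176) = 451
Option 2 (G + 13, D := 122):
  K = 47
  G = 57 + 13 = 70
  P = 78
  D = 122
  X = -35 + 2·70 − 2·78 − 3·122 = -417
Change in X: -417 − 451 = -868

-868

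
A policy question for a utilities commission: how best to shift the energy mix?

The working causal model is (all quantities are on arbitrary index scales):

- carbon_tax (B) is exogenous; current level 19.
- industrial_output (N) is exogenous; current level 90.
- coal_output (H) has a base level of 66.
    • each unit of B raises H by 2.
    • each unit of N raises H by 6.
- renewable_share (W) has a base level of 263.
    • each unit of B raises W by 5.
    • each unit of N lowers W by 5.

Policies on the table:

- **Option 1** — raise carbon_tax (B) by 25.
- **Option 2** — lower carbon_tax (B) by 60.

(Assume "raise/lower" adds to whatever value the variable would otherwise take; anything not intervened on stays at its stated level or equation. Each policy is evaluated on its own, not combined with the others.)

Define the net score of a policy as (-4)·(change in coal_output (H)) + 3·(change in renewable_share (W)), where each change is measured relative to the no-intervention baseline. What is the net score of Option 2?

Baseline:
  B = 19
  N = 90
  H = 66 + 2·19 + 6·90 = 644
  W = 263 + 5·19 − 5·90 = -92
Option 2 (B − 60):
  B = 19 − 60 = -41
  N = 90
  H = 66 + 2·(-41) + 6·90 = 524
  W = 263 + 5·(-41) − 5·90 = -392
ΔH = 524 − 644 = -120; ΔW = -392 − (-92) = -300
Score = (-4)·(-120) + 3·(-300) = -420

-420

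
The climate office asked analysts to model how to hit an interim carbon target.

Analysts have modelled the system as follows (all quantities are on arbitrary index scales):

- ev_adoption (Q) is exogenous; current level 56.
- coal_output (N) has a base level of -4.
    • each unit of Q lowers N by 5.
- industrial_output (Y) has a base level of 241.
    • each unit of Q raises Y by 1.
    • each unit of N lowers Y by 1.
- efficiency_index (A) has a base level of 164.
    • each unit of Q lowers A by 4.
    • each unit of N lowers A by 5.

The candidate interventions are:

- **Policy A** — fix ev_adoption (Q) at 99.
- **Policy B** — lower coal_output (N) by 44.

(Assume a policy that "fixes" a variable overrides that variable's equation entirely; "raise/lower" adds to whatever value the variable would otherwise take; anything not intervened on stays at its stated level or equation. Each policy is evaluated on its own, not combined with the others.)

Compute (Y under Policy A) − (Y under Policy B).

Policy A (Q := 99):
  Q = 99
  N = -4 − 5·99 = -499
  Y = 241 + 99 − (-499) = 839
Policy B (N − 44):
  Q = 56
  N = -4 − 5·56 (−44 from intervention) = -328
  Y = 241 + 56 − (-328) = 625
Y: 839 − 625 = 214

214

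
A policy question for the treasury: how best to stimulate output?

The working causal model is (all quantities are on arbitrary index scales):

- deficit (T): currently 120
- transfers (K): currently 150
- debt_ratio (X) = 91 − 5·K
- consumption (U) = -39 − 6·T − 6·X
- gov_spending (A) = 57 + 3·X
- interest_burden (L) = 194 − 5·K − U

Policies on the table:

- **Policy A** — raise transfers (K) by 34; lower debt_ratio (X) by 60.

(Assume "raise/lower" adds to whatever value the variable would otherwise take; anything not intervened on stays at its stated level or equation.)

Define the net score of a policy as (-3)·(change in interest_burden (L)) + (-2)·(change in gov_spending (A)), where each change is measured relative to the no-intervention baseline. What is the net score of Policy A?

6030

Baseline:
  T = 120
  K = 150
  X = 91 − 5·150 = -659
  U = -39 − 6·120 − 6·(-659) = 3195
  A = 57 + 3·(-659) = -1920
  L = 194 − 5·150 − 3195 = -3751
Policy A (K + 34, X − 60):
  T = 120
  K = 150 + 34 = 184
  X = 91 − 5·184 (−60 from intervention) = -889
  U = -39 − 6·120 − 6·(-889) = 4575
  A = 57 + 3·(-889) = -2610
  L = 194 − 5·184 − 4575 = -5301
ΔL = -5301 − (-3751) = -1550; ΔA = -2610 − (-1920) = -690
Score = (-3)·(-1550) + (-2)·(-690) = 6030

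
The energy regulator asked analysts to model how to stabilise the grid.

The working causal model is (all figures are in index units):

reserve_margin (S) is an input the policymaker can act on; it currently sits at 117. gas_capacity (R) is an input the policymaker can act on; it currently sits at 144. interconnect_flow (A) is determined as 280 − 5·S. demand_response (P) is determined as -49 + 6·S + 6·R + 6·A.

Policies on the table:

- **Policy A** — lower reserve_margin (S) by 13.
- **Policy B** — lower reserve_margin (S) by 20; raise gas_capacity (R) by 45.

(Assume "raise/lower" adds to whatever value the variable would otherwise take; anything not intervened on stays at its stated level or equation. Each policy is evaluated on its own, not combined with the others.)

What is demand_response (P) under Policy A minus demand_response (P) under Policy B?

-438

Policy A (S − 13):
  S = 117 − 13 = 104
  R = 144
  A = 280 − 5·104 = -240
  P = -49 + 6·104 + 6·144 + 6·(-240) = -1
Policy B (S − 20, R + 45):
  S = 117 − 20 = 97
  R = 144 + 45 = 189
  A = 280 − 5·97 = -205
  P = -49 + 6·97 + 6·189 + 6·(-205) = 437
P: -1 − 437 = -438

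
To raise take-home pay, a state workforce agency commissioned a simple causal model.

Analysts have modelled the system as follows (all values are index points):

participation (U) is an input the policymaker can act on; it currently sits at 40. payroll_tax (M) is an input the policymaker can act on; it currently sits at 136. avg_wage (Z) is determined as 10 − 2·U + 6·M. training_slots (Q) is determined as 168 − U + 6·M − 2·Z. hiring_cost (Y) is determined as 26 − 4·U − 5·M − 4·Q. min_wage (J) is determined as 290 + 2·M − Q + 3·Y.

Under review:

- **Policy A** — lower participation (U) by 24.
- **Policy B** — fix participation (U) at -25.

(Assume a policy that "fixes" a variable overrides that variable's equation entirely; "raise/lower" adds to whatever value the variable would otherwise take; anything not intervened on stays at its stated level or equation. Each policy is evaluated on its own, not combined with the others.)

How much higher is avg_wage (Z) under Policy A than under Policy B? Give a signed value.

-82

Policy A (U − 24):
  U = 40 − 24 = 16
  M = 136
  Z = 10 − 2·16 + 6·136 = 794
Policy B (U := -25):
  U = -25
  M = 136
  Z = 10 − 2·(-25) + 6·136 = 876
Z: 794 − 876 = -82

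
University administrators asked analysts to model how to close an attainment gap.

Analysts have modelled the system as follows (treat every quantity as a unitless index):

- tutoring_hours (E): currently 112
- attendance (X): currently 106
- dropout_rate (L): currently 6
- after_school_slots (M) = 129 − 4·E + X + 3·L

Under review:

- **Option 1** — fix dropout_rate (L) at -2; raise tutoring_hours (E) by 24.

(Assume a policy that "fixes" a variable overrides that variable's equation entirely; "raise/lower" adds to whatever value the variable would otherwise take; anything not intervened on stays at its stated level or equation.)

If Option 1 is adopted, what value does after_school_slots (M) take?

Option 1 (L := -2, E + 24):
  E = 112 + 24 = 136
  X = 106
  L = -2
  M = 129 − 4·136 + 106 + 3·(-2) = -315

-315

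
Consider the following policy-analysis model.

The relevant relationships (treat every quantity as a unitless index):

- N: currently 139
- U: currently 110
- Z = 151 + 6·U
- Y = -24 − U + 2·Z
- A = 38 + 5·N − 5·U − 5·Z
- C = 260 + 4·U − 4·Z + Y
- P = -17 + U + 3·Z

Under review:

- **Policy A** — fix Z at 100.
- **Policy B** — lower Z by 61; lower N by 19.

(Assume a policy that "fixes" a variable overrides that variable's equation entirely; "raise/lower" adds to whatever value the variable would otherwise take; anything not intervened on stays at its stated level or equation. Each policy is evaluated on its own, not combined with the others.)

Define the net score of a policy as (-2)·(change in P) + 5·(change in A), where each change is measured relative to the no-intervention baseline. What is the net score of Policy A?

22041

Baseline:
  N = 139
  U = 110
  Z = 151 + 6·110 = 811
  A = 38 + 5·139 − 5·110 − 5·811 = -3872
  P = -17 + 110 + 3·811 = 2526
Policy A (Z := 100):
  N = 139
  U = 110
  Z = 100
  A = 38 + 5·139 − 5·110 − 5·100 = -317
  P = -17 + 110 + 3·100 = 393
ΔP = 393 − 2526 = -2133; ΔA = -317 − (-3872) = 3555
Score = (-2)·(-2133) + 5·3555 = 22041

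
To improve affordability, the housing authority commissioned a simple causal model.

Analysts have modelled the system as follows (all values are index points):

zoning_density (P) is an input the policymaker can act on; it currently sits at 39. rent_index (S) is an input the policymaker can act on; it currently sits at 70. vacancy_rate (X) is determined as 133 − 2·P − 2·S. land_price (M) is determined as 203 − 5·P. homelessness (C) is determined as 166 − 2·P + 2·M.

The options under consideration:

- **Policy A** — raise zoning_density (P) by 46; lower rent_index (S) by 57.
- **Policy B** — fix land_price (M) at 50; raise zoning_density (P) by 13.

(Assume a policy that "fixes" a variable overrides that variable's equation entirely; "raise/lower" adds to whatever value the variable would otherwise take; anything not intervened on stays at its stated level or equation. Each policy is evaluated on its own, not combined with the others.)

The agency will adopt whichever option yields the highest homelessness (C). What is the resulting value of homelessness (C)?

Policy A (P + 46, S − 57):
  P = 39 + 46 = 85
  M = 203 − 5·85 = -222
  C = 166 − 2·85 + 2·(-222) = -448
Policy B (M := 50, P + 13):
  P = 39 + 13 = 52
  M = 50
  C = 166 − 2·52 + 2·50 = 162
Comparing — Policy A: C=-448, Policy B: C=162. Highest is 162 (Policy B).

162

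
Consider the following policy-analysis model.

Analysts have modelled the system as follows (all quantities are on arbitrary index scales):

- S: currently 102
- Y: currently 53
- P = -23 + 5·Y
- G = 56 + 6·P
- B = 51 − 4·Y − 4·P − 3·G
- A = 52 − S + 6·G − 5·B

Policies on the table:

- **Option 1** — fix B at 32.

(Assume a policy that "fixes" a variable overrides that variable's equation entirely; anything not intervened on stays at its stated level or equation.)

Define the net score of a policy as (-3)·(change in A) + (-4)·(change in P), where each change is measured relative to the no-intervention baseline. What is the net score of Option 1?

Baseline:
  S = 102
  Y = 53
  P = -23 + 5·53 = 242
  G = 56 + 6·242 = 1508
  B = 51 − 4·53 − 4·242 − 3·1508 = -5653
  A = 52 − 102 + 6·1508 − 5·(-5653) = 37263
Option 1 (B := 32):
  S = 102
  Y = 53
  P = -23 + 5·53 = 242
  G = 56 + 6·242 = 1508
  B = 32
  A = 52 − 102 + 6·1508 − 5·32 = 8838
ΔA = 8838 − 37263 = -28425; ΔP = 242 − 242 = 0
Score = (-3)·(-28425) + (-4)·0 = 85275

85275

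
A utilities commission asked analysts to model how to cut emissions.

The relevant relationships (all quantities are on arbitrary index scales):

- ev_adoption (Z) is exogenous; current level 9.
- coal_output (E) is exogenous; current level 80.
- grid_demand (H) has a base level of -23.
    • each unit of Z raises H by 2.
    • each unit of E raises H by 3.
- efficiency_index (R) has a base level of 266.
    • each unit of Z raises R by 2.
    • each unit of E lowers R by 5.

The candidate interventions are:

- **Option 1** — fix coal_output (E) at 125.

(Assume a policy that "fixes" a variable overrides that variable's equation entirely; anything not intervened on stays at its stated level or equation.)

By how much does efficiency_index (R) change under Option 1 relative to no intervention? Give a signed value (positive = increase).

Baseline:
  Z = 9
  E = 80
  R = 266 + 2·9 − 5·80 = -116
Option 1 (E := 125):
  Z = 9
  E = 125
  R = 266 + 2·9 − 5·125 = -341
Change in R: -341 − (-116) = -225

-225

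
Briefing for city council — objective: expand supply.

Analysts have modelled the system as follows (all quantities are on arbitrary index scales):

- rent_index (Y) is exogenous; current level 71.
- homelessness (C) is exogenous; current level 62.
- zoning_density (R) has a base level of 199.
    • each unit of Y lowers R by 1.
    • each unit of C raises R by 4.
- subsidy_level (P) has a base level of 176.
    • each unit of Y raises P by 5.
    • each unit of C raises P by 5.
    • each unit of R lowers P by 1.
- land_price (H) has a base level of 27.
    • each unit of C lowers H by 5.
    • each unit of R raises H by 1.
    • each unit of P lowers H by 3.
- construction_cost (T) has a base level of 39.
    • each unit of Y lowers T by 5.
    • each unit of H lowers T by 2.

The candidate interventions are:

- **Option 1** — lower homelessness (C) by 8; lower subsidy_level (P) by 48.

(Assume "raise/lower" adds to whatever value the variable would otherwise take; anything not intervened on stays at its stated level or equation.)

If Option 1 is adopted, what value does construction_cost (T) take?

1936

Option 1 (C − 8, P − 48):
  Y = 71
  C = 62 − 8 = 54
  R = 199 − 71 + 4·54 = 344
  P = 176 + 5·71 + 5·54 − 344 (−48 from intervention) = 409
  H = 27 − 5·54 + 344 − 3·409 = -1126
  T = 39 − 5·71 − 2·(-1126) = 1936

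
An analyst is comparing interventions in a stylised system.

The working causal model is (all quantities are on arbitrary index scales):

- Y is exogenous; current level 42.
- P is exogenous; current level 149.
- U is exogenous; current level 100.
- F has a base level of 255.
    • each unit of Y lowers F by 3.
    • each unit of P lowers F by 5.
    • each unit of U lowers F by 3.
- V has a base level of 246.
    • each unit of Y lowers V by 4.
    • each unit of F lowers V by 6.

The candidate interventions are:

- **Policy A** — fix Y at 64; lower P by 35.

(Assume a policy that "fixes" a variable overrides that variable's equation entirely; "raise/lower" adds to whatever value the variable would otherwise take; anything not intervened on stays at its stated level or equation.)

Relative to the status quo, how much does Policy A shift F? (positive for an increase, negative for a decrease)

109

Baseline:
  Y = 42
  P = 149
  U = 100
  F = 255 − 3·42 − 5·149 − 3·100 = -916
Policy A (Y := 64, P − 35):
  Y = 64
  P = 149 − 35 = 114
  U = 100
  F = 255 − 3·64 − 5·114 − 3·100 = -807
Change in F: -807 − (-916) = 109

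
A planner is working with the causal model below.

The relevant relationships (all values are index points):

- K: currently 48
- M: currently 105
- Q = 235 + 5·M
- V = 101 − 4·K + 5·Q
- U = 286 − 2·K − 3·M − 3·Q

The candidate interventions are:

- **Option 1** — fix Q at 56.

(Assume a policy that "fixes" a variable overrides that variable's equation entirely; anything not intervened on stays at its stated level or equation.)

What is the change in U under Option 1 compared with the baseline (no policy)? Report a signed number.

2112

Baseline:
  K = 48
  M = 105
  Q = 235 + 5·105 = 760
  U = 286 − 2·48 − 3·105 − 3·760 = -2405
Option 1 (Q := 56):
  K = 48
  M = 105
  Q = 56
  U = 286 − 2·48 − 3·105 − 3·56 = -293
Change in U: -293 − (-2405) = 2112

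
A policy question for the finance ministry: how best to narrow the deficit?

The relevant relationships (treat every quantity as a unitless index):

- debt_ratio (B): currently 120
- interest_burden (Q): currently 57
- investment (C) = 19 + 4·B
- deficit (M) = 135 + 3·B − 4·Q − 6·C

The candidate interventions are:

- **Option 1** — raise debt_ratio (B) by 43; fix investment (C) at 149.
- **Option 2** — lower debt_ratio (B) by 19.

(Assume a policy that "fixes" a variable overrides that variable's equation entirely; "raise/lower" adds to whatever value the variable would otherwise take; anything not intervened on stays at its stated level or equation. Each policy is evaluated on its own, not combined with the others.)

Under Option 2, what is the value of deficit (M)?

-2328

Option 2 (B − 19):
  B = 120 − 19 = 101
  Q = 57
  C = 19 + 4·101 = 423
  M = 135 + 3·101 − 4·57 − 6·423 = -2328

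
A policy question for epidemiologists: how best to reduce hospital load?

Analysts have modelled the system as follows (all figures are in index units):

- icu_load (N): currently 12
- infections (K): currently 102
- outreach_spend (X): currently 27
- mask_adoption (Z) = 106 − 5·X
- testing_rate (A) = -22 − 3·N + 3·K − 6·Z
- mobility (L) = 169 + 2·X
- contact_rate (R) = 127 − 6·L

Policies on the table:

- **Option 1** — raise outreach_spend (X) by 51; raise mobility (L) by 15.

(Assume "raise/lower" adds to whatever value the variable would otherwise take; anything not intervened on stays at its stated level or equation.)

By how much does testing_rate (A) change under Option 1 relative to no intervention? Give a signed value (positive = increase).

Baseline:
  N = 12
  K = 102
  X = 27
  Z = 106 − 5·27 = -29
  A = -22 − 3·12 + 3·102 − 6·(-29) = 422
Option 1 (X + 51, L + 15):
  N = 12
  K = 102
  X = 27 + 51 = 78
  Z = 106 − 5·78 = -284
  A = -22 − 3·12 + 3·102 − 6·(-284) = 1952
Change in A: 1952 − 422 = 1530

1530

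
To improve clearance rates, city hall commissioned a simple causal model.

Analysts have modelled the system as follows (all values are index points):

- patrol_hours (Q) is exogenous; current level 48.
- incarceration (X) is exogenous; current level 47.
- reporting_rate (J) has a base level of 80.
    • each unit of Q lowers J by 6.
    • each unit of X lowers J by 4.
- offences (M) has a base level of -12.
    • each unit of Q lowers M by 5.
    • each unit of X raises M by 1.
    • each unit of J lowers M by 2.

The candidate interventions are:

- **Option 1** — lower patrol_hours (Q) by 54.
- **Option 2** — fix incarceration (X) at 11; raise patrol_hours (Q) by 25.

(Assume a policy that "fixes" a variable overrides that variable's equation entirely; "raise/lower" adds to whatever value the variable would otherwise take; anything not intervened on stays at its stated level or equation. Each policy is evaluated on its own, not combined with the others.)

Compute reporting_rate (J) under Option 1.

Option 1 (Q − 54):
  Q = 48 − 54 = -6
  X = 47
  J = 80 − 6·(-6) − 4·47 = -72

-72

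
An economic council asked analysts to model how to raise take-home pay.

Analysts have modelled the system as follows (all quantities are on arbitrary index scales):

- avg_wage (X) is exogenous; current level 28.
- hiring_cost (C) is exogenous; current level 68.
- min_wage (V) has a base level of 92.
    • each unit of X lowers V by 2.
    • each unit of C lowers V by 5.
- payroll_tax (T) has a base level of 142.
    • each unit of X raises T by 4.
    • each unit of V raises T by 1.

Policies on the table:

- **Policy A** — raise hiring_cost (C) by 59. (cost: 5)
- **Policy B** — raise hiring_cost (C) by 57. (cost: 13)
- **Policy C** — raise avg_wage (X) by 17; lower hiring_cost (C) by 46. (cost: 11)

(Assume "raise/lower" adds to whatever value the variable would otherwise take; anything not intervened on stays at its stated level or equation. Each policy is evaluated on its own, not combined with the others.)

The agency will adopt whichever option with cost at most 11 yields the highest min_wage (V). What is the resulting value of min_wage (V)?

Policy A (C + 59):
  X = 28
  C = 68 + 59 = 127
  V = 92 − 2·28 − 5·127 = -599
Policy C (X + 17, C − 46):
  X = 28 + 17 = 45
  C = 68 − 46 = 22
  V = 92 − 2·45 − 5·22 = -108
Comparing — Policy A: V=-599, Policy C: V=-108. Highest is -108 (Policy C).

-108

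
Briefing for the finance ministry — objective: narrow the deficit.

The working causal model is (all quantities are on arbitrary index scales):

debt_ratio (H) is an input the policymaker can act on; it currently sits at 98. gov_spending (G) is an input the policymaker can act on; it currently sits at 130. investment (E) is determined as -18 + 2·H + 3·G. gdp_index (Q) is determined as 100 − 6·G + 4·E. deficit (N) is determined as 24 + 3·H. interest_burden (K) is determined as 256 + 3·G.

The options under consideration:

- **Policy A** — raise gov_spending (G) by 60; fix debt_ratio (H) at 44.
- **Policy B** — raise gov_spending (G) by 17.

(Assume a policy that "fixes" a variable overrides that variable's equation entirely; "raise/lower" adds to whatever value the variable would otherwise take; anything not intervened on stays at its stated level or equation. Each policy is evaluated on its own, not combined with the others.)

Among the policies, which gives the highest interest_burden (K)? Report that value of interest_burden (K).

Policy A (G + 60, H := 44):
  G = 130 + 60 = 190
  K = 256 + 3·190 = 826
Policy B (G + 17):
  G = 130 + 17 = 147
  K = 256 + 3·147 = 697
Comparing — Policy A: K=826, Policy B: K=697. Highest is 826 (Policy A).

826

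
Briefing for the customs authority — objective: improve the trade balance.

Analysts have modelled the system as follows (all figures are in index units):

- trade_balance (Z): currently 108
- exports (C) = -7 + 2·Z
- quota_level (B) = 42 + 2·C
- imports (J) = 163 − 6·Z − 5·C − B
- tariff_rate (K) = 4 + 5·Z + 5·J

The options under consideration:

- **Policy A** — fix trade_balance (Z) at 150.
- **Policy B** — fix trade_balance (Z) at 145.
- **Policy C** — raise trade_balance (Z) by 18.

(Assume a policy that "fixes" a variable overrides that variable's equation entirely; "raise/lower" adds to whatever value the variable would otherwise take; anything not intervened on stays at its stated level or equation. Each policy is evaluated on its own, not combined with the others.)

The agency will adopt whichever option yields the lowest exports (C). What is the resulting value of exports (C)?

245

Policy A (Z := 150):
  Z = 150
  C = -7 + 2·150 = 293
Policy B (Z := 145):
  Z = 145
  C = -7 + 2·145 = 283
Policy C (Z + 18):
  Z = 108 + 18 = 126
  C = -7 + 2·126 = 245
Comparing — Policy A: C=293, Policy B: C=283, Policy C: C=245. Lowest is 245 (Policy C).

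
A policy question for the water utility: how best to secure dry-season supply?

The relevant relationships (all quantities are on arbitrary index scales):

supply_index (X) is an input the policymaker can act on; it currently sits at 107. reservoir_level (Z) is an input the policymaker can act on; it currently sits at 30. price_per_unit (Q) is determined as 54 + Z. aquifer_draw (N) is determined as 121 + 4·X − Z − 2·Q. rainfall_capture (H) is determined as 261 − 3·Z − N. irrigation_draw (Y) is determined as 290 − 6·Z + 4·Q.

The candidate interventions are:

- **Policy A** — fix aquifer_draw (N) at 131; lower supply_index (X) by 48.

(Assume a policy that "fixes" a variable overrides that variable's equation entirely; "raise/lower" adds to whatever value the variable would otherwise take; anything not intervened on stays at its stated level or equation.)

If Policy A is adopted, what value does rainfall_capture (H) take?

Policy A (N := 131, X − 48):
  X = 107 − 48 = 59
  Z = 30
  Q = 54 + 30 = 84
  N = 131
  H = 261 − 3·30 − 131 = 40

40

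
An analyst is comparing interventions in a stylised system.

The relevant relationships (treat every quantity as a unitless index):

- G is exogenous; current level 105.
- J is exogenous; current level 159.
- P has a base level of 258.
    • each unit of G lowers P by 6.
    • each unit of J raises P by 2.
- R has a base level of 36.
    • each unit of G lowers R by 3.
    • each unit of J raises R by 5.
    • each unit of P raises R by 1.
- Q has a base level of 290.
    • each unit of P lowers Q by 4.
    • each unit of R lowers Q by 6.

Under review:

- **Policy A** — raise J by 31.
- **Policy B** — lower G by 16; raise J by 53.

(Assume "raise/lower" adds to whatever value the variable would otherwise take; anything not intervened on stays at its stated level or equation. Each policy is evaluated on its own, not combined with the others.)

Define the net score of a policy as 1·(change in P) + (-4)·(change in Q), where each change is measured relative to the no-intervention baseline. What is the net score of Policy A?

Baseline:
  G = 105
  J = 159
  P = 258 − 6·105 + 2·159 = -54
  R = 36 − 3·105 + 5·159 + (-54) = 462
  Q = 290 − 4·(-54) − 6·462 = -2266
Policy A (J + 31):
  G = 105
  J = 159 + 31 = 190
  P = 258 − 6·105 + 2·190 = 8
  R = 36 − 3·105 + 5·190 + 8 = 679
  Q = 290 − 4·8 − 6·679 = -3816
ΔP = 8 − (-54) = 62; ΔQ = -3816 − (-2266) = -1550
Score = 1·62 + (-4)·(-1550) = 6262

6262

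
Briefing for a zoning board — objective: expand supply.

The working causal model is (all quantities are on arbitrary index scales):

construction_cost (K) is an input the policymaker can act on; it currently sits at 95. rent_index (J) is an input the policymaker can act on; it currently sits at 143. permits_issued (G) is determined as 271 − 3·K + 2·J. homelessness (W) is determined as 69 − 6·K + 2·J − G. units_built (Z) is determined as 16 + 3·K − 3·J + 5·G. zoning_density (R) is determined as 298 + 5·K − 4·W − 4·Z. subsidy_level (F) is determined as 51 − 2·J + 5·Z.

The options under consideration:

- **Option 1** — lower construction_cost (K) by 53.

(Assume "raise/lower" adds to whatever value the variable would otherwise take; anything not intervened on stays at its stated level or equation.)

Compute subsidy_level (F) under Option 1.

9105

Option 1 (K − 53):
  K = 95 − 53 = 42
  J = 143
  G = 271 − 3·42 + 2·143 = 431
  Z = 16 + 3·42 − 3·143 + 5·431 = 1868
  F = 51 − 2·143 + 5·1868 = 9105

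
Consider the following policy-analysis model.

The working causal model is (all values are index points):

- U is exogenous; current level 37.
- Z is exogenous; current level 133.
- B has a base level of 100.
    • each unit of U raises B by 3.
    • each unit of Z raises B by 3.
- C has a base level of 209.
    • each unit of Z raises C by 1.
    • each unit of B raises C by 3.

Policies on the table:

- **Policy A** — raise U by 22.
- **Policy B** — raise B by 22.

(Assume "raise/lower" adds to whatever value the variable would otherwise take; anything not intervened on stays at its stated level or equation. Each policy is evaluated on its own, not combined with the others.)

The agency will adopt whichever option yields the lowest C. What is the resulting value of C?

Policy A (U + 22):
  U = 37 + 22 = 59
  Z = 133
  B = 100 + 3·59 + 3·133 = 676
  C = 209 + 133 + 3·676 = 2370
Policy B (B + 22):
  U = 37
  Z = 133
  B = 100 + 3·37 + 3·133 (+22 from intervention) = 632
  C = 209 + 133 + 3·632 = 2238
Comparing — Policy A: C=2370, Policy B: C=2238. Lowest is 2238 (Policy B).

2238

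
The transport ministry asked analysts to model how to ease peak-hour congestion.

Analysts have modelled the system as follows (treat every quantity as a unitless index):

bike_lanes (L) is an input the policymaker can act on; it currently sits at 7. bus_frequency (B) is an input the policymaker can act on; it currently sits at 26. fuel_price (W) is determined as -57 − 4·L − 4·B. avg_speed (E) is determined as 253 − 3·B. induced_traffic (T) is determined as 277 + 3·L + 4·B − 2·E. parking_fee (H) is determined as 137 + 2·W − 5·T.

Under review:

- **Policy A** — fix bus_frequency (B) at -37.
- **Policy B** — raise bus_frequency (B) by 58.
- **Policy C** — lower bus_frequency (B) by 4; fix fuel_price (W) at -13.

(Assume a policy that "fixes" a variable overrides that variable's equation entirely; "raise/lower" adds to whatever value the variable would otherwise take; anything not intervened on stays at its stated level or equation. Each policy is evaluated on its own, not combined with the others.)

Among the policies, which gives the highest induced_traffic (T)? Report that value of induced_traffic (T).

Policy A (B := -37):
  L = 7
  B = -37
  E = 253 − 3·(-37) = 364
  T = 277 + 3·7 + 4·(-37) − 2·364 = -578
Policy B (B + 58):
  L = 7
  B = 26 + 58 = 84
  E = 253 − 3·84 = 1
  T = 277 + 3·7 + 4·84 − 2·1 = 632
Policy C (B − 4, W := -13):
  L = 7
  B = 26 − 4 = 22
  E = 253 − 3·22 = 187
  T = 277 + 3·7 + 4·22 − 2·187 = 12
Comparing — Policy A: T=-578, Policy B: T=632, Policy C: T=12. Highest is 632 (Policy B).

632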